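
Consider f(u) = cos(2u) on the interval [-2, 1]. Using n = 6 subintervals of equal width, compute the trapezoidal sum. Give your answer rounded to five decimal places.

0.06979

Δu = (1 − (-2))/6 = 0.5.
f(-2) ≈ -0.65364, f(-1.5) ≈ -0.98999, f(-1) ≈ -0.41615, f(-0.5) ≈ 0.54030, f(0) ≈ 1.00000, f(0.5) ≈ 0.54030, f(1) ≈ -0.41615.
T_6 = (Δu/2)·[f(u_0) + 2f(u_1) + ... + 2f(u_{5}) + f(u_6)].
Sum ≈ 0.06979.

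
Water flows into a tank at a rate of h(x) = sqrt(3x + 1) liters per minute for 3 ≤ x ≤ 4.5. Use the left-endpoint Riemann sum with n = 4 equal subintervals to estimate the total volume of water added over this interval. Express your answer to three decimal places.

5.121

Δx = (4.5 − 3)/4 = 0.375.
Left endpoints: 3, 3.375, 3.75, 4.125.
h(3) ≈ 3.162, h(3.375) ≈ 3.335, h(3.75) ≈ 3.500, h(4.125) ≈ 3.657.
Sum = Δx · [h(3) + h(3.375) + h(3.75) + h(4.125)].
Sum ≈ 5.121.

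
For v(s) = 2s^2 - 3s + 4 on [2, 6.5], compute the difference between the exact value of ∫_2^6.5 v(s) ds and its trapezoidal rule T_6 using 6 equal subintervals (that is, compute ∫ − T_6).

Exact integral: ∫_2^6.5 v(s) ds = 138.375.
T_6 = 139.21875.
Error = 138.375 − 139.21875 = -0.84375.

-0.84375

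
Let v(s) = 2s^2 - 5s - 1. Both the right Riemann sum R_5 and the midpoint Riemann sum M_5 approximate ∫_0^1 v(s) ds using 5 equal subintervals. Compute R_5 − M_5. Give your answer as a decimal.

-0.28

R_5 = -3.12.
M_5 = -2.84.
R_5 − M_5 = -0.28.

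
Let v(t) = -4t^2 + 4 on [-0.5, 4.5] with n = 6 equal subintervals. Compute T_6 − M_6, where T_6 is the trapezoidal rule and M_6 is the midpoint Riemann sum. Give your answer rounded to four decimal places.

T_6 ≈ -103.981481.
M_6 ≈ -100.509259.
T_6 − M_6 ≈ -3.4722.

-3.4722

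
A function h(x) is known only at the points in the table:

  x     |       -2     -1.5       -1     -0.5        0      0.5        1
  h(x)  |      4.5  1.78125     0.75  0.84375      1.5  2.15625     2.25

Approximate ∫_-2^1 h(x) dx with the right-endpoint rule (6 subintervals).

4.640625

Δx = 0.5.
Sum = 0.5·[1.78125 + 0.75 + 0.84375 + 1.5 + 2.15625 + 2.25] = 4.640625.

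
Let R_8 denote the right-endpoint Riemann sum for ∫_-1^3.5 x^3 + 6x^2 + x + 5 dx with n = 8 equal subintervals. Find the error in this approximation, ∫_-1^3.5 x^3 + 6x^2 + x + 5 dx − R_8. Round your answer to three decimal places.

-34.904

Exact integral: ∫_-1^3.5 f(x) dx = 153.140625.
R_8 ≈ 188.04419.
Error ≈ 153.140625 − 188.04419 ≈ -34.904.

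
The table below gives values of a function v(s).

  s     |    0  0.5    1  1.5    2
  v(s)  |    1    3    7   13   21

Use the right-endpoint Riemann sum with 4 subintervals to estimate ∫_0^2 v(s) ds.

Δs = 0.5.
Sum = 0.5·[3 + 7 + 13 + 21] = 22.

22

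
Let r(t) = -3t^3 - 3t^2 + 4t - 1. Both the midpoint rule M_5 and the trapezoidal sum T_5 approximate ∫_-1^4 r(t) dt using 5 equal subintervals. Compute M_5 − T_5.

20.625

M_5 = -224.375.
T_5 = -245.
M_5 − T_5 = 20.625.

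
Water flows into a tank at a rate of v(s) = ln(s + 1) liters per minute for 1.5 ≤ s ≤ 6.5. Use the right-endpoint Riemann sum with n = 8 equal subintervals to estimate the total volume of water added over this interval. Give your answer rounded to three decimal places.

Δs = (6.5 − 1.5)/8 = 0.625.
Right endpoints: 2.125, 2.75, 3.375, 4, 4.625, 5.25, 5.875, 6.5.
v(2.125) ≈ 1.139, v(2.75) ≈ 1.322, v(3.375) ≈ 1.476, v(4) ≈ 1.609, v(4.625) ≈ 1.727, v(5.25) ≈ 1.833, v(5.875) ≈ 1.928, v(6.5) ≈ 2.015.
Sum = Δs · [v(2.125) + v(2.75) + v(3.375) + ...].
Sum ≈ 8.156.

8.156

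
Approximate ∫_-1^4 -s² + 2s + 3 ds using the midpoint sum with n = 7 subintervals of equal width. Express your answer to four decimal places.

Δs = (4 − (-1))/7 = 5/7.
Midpoints: -9/14, 1/14, 11/14, 1.5, 31/14, 41/14, 51/14.
f(-9/14) = 255/196, f(1/14) = 615/196, f(11/14) = 775/196, f(1.5) = 3.75, f(31/14) = 495/196, f(41/14) = 55/196, f(51/14) = -585/196.
Sum = Δs · [f(-9/14) + f(1/14) + f(11/14) + ...].
Sum ≈ 8.5459.

8.5459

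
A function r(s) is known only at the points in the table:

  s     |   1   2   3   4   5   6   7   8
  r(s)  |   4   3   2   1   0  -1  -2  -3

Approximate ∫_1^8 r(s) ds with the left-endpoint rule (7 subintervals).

Δs = 1.
Sum = 1·[4 + 3 + 2 + 1 + 0 + (-1) + (-2)] = 7.

7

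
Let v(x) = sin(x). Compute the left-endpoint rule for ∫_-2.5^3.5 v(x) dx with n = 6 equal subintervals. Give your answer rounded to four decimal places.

0.0000

Δx = (3.5 − (-2.5))/6 = 1.
Left endpoints: -2.5, -1.5, -0.5, 0.5, 1.5, 2.5.
v(-2.5) ≈ -0.5985, v(-1.5) ≈ -0.9975, v(-0.5) ≈ -0.4794, v(0.5) ≈ 0.4794, v(1.5) ≈ 0.9975, v(2.5) ≈ 0.5985.
Sum = Δx · [v(-2.5) + v(-1.5) + v(-0.5) + ...].
Sum ≈ 0.0000.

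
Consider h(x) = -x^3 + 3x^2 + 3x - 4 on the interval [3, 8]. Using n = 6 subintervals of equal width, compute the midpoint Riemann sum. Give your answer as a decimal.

Δx = (8 − 3)/6 = 5/6.
Midpoints: 41/12, 4.25, 61/12, 71/12, 6.75, 91/12.
h(41/12) = 2395/1728, h(4.25) = -13.828125, h(61/12) = -73585/1728, h(71/12) = -152675/1728, h(6.75) = -154.609375, h(91/12) = -423055/1728.
Sum = Δx · [h(41/12) + h(4.25) + h(61/12) + ...].
Sum = -452.34375.

-452.34375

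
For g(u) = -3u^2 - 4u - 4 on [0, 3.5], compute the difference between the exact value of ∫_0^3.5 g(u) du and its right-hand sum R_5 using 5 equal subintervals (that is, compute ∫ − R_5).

Exact integral: ∫_0^3.5 g(u) du = -81.375.
R_5 = -99.995.
Error = -81.375 − (-99.995) = 18.62.

18.62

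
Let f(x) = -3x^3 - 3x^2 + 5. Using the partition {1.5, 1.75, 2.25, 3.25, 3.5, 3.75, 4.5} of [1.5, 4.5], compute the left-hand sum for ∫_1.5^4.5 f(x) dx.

Subinterval widths: 0.25, 0.5, 1, 0.25, 0.25, 0.75.
Left endpoints: 1.5, 1.75, 2.25, 3.25, 3.5, 3.75.
f(1.5) = -11.875, f(1.75) = -20.265625, f(2.25) = -44.359375, f(3.25) = -129.671875, f(3.5) = -160.375, f(3.75) = -195.390625.
Sum = Σ Δx_i · f(x_i).
Sum = -276.515625.

-276.515625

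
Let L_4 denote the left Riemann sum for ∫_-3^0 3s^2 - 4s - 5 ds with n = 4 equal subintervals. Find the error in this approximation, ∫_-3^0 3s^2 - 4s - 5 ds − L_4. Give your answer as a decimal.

Exact integral: ∫_-3^0 f(s) ds = 30.
L_4 = 45.46875.
Error = 30 − 45.46875 = -15.46875.

-15.46875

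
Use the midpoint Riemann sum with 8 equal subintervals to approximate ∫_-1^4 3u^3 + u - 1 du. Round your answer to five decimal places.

Δu = (4 − (-1))/8 = 0.625.
Midpoints: -0.6875, -0.0625, 0.5625, 1.1875, 1.8125, 2.4375, 3.0625, 3.6875.
f(-0.6875) = -10905/4096, f(-0.0625) = -4355/4096, f(0.5625) = 395/4096, f(1.1875) = 21345/4096, f(1.8125) = 76495/4096, f(2.4375) = 183845/4096, f(3.0625) = 361395/4096, f(3.6875) = 627145/4096.
Sum = Δu · [f(-0.6875) + f(-0.0625) + f(0.5625) + ...].
Sum ≈ 191.55273.

191.55273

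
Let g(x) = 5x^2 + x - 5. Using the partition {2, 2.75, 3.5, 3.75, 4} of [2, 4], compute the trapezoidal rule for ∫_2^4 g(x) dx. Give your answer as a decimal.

Subinterval widths: 0.75, 0.75, 0.25, 0.25.
g(2) = 17, g(2.75) = 35.5625, g(3.5) = 59.75, g(3.75) = 69.0625, g(4) = 79.
On each subinterval the trapezoid contributes (Δx_i/2)·[g(x_{i-1}) + g(x_i)].
Sum = 90.0625.

90.0625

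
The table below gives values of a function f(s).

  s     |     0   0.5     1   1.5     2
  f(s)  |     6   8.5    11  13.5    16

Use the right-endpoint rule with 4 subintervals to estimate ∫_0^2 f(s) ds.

Δs = 0.5.
Sum = 0.5·[8.5 + 11 + 13.5 + 16] = 24.5.

24.5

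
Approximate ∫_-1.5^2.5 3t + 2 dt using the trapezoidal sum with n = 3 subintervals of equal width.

Δt = (2.5 − (-1.5))/3 = 4/3.
f(-1.5) = -2.5, f(-1/6) = 1.5, f(7/6) = 5.5, f(2.5) = 9.5.
T_3 = (Δt/2)·[f(t_0) + 2f(t_1) + 2f(t_2) + f(t_3)].
Sum = 14.

14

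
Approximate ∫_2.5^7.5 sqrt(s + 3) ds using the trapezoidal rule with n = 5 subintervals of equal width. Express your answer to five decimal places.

14.07859

Δs = (7.5 − 2.5)/5 = 1.
f(2.5) ≈ 2.34521, f(3.5) ≈ 2.54951, f(4.5) ≈ 2.73861, f(5.5) ≈ 2.91548, f(6.5) ≈ 3.08221, f(7.5) ≈ 3.24037.
T_5 = (Δs/2)·[f(s_0) + 2f(s_1) + ... + 2f(s_{4}) + f(s_5)].
Sum ≈ 14.07859.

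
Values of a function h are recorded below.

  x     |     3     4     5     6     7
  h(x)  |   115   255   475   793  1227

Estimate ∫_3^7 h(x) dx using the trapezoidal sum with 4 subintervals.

2194

Δx = 1.
T_4 = (1/2)·[115 + 2·255 + 2·475 + 2·793 + 1227] = 2194.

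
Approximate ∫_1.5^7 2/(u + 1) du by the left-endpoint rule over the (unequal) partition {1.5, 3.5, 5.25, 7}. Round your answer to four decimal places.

2.9378

Subinterval widths: 2, 1.75, 1.75.
Left endpoints: 1.5, 3.5, 5.25.
f(1.5) = 0.8, f(3.5) = 4/9, f(5.25) = 0.32.
Sum = Σ Δu_i · f(u_i).
Sum ≈ 2.9378.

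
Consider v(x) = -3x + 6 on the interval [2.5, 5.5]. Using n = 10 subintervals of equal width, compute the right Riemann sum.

Δx = (5.5 − 2.5)/10 = 0.3.
Right endpoints: 2.8, 3.1, 3.4, 3.7, 4, 4.3, 4.6, 4.9, 5.2, 5.5.
v(2.8) = -2.4, v(3.1) = -3.3, v(3.4) = -4.2, v(3.7) = -5.1, v(4) = -6, v(4.3) = -6.9, v(4.6) = -7.8, v(4.9) = -8.7, v(5.2) = -9.6, v(5.5) = -10.5.
Sum = Δx · [v(2.8) + v(3.1) + v(3.4) + ...].
Sum = -19.35.

-19.35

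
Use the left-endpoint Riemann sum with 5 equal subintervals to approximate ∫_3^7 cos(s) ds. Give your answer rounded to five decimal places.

Δs = (7 − 3)/5 = 0.8.
Left endpoints: 3, 3.8, 4.6, 5.4, 6.2.
f(3) ≈ -0.98999, f(3.8) ≈ -0.79097, f(4.6) ≈ -0.11215, f(5.4) ≈ 0.63469, f(6.2) ≈ 0.99654.
Sum = Δs · [f(3) + f(3.8) + f(4.6) + f(5.4) + f(6.2)].
Sum ≈ -0.20950.

-0.20950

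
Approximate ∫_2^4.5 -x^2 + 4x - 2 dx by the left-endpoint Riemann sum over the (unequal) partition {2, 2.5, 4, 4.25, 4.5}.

2.359375

Subinterval widths: 0.5, 1.5, 0.25, 0.25.
Left endpoints: 2, 2.5, 4, 4.25.
f(2) = 2, f(2.5) = 1.75, f(4) = -2, f(4.25) = -3.0625.
Sum = Σ Δx_i · f(x_i).
Sum = 2.359375.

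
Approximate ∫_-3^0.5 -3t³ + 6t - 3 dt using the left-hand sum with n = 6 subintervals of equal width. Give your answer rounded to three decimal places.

Δt = (0.5 − (-3))/6 = 7/12.
Left endpoints: -3, -29/12, -11/6, -1.25, -2/3, -1/12.
f(-3) = 60, f(-29/12) = 14309/576, f(-11/6) = 323/72, f(-1.25) = -4.640625, f(-2/3) = -55/9, f(-1/12) = -2015/576.
Sum = Δt · [f(-3) + f(-29/12) + f(-11/6) + ...].
Sum ≈ 43.796.

43.796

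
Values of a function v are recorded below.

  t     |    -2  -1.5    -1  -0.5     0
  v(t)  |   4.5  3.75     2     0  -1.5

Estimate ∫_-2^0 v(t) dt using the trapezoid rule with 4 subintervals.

3.625

Δt = 0.5.
T_4 = (0.5/2)·[4.5 + 2·3.75 + 2·2 + 2·0 + (-1.5)] = 3.625.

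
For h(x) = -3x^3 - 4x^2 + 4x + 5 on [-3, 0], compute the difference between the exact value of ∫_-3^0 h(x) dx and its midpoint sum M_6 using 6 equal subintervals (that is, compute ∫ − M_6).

0.59375

Exact integral: ∫_-3^0 h(x) dx = 21.75.
M_6 = 21.15625.
Error = 21.75 − 21.15625 = 0.59375.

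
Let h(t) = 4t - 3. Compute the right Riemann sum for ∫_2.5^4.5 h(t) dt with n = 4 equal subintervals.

24

Δt = (4.5 − 2.5)/4 = 0.5.
Right endpoints: 3, 3.5, 4, 4.5.
h(3) = 9, h(3.5) = 11, h(4) = 13, h(4.5) = 15.
Sum = Δt · [h(3) + h(3.5) + h(4) + h(4.5)].
Sum = 24.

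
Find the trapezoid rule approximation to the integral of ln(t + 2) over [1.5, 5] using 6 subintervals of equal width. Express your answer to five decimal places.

Δt = (5 − 1.5)/6 = 7/12.
f(1.5) ≈ 1.25276, f(25/12) ≈ 1.40691, f(8/3) ≈ 1.54045, f(3.25) ≈ 1.65823, f(23/6) ≈ 1.76359, f(53/12) ≈ 1.85890, f(5) ≈ 1.94591.
T_6 = (Δt/2)·[f(t_0) + 2f(t_1) + ... + 2f(t_{5}) + f(t_6)].
Sum ≈ 5.73266.

5.73266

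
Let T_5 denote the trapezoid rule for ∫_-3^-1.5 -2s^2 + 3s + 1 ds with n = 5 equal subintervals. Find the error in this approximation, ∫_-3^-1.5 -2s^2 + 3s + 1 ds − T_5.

Exact integral: ∫_-3^-1.5 f(s) ds = -24.375.
T_5 = -24.42.
Error = -24.375 − (-24.42) = 0.045.

0.045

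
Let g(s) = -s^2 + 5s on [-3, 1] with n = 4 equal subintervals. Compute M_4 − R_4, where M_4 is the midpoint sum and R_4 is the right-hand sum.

M_4 = -29.
R_4 = -16.
M_4 − R_4 = -13.

-13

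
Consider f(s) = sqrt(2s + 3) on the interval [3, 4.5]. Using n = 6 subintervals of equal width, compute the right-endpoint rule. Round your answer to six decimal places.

4.914187

Δs = (4.5 − 3)/6 = 0.25.
Right endpoints: 3.25, 3.5, 3.75, 4, 4.25, 4.5.
f(3.25) ≈ 3.082207, f(3.5) ≈ 3.162278, f(3.75) ≈ 3.240370, f(4) ≈ 3.316625, f(4.25) ≈ 3.391165, f(4.5) ≈ 3.464102.
Sum = Δs · [f(3.25) + f(3.5) + f(3.75) + ...].
Sum ≈ 4.914187.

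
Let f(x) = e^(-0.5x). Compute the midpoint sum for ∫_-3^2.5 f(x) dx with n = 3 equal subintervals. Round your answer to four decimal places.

8.1037

Δx = (2.5 − (-3))/3 = 11/6.
Midpoints: -25/12, -0.25, 19/12.
f(-25/12) ≈ 2.8339, f(-0.25) ≈ 1.1331, f(19/12) ≈ 0.4531.
Sum = Δx · [f(-25/12) + f(-0.25) + f(19/12)].
Sum ≈ 8.1037.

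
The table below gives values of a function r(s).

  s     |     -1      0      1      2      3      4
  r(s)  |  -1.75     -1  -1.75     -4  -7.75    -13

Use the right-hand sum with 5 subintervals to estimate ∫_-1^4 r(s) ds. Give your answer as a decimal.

-27.5

Δs = 1.
Sum = 1·[(-1) + (-1.75) + (-4) + (-7.75) + (-13)] = -27.5.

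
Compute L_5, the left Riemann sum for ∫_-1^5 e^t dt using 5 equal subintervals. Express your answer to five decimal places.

Δt = (5 − (-1))/5 = 1.2.
Left endpoints: -1, 0.2, 1.4, 2.6, 3.8.
f(-1) ≈ 0.36788, f(0.2) ≈ 1.22140, f(1.4) ≈ 4.05520, f(2.6) ≈ 13.46374, f(3.8) ≈ 44.70118.
Sum = Δt · [f(-1) + f(0.2) + f(1.4) + f(2.6) + f(3.8)].
Sum ≈ 76.57129.

76.57129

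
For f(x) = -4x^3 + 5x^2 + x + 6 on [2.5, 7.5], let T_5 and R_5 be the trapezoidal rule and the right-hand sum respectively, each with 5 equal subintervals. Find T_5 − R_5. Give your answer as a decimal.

685

T_5 = -2438.75.
R_5 = -3123.75.
T_5 − R_5 = 685.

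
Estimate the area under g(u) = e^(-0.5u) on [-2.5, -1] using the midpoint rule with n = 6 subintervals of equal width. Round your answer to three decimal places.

Δu = (-1 − (-2.5))/6 = 0.25.
Midpoints: -2.375, -2.125, -1.875, -1.625, -1.375, -1.125.
g(-2.375) ≈ 3.279, g(-2.125) ≈ 2.894, g(-1.875) ≈ 2.554, g(-1.625) ≈ 2.254, g(-1.375) ≈ 1.989, g(-1.125) ≈ 1.755.
Sum = Δu · [g(-2.375) + g(-2.125) + g(-1.875) + ...].
Sum ≈ 3.681.

3.681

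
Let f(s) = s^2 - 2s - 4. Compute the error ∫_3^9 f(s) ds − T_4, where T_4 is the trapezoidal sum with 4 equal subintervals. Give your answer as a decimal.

-2.25

Exact integral: ∫_3^9 f(s) ds = 138.
T_4 = 140.25.
Error = 138 − 140.25 = -2.25.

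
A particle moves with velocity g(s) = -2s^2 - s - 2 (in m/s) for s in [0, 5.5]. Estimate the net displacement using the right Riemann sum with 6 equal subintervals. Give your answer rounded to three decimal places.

-168.832

Δs = (5.5 − 0)/6 = 11/12.
Right endpoints: 11/12, 11/6, 2.75, 11/3, 55/12, 5.5.
g(11/12) = -331/72, g(11/6) = -95/9, g(2.75) = -19.875, g(11/3) = -293/9, g(55/12) = -3499/72, g(5.5) = -68.
Sum = Δs · [g(11/12) + g(11/6) + g(2.75) + ...].
Sum ≈ -168.832.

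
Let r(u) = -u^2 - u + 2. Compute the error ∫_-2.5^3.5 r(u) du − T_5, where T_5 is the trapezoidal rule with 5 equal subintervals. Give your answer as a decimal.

Exact integral: ∫_-2.5^3.5 r(u) du = -10.5.
T_5 = -11.94.
Error = -10.5 − (-11.94) = 1.44.

1.44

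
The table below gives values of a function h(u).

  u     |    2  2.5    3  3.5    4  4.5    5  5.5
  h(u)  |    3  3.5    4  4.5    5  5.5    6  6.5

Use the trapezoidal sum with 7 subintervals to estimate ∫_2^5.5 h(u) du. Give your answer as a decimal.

Δu = 0.5.
T_7 = (0.5/2)·[3 + 2·3.5 + 2·4 + 2·4.5 + 2·5 + 2·5.5 + 2·6 + 6.5] = 16.625.

16.625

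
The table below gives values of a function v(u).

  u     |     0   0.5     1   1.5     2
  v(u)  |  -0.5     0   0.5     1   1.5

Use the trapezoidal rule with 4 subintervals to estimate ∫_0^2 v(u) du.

Δu = 0.5.
T_4 = (0.5/2)·[(-0.5) + 2·0 + 2·0.5 + 2·1 + 1.5] = 1.

1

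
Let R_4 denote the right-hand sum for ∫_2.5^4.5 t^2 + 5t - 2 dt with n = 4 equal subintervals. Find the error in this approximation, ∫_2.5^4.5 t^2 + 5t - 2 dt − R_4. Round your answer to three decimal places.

-6.083

Exact integral: ∫_2.5^4.5 f(t) dt ≈ 56.16667.
R_4 = 62.25.
Error ≈ 56.16667 − 62.25 ≈ -6.083.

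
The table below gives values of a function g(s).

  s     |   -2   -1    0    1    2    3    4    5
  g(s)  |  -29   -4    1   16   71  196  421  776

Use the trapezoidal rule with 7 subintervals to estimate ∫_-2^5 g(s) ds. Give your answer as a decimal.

1074.5

Δs = 1.
T_7 = (1/2)·[(-29) + 2·(-4) + 2·1 + 2·16 + 2·71 + 2·196 + 2·421 + 776] = 1074.5.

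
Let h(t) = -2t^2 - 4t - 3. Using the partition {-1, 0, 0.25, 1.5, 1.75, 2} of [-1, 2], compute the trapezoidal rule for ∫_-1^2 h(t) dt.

-22

Subinterval widths: 1, 0.25, 1.25, 0.25, 0.25.
h(-1) = -1, h(0) = -3, h(0.25) = -4.125, h(1.5) = -13.5, h(1.75) = -16.125, h(2) = -19.
On each subinterval the trapezoid contributes (Δt_i/2)·[h(t_{i-1}) + h(t_i)].
Sum = -22.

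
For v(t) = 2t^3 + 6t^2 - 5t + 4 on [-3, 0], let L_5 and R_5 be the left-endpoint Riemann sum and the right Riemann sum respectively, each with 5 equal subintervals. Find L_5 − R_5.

L_5 = 51.96.
R_5 = 42.96.
L_5 − R_5 = 9.

9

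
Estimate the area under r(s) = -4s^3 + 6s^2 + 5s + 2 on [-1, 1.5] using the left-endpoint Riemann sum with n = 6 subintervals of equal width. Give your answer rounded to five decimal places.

Δs = (1.5 − (-1))/6 = 5/12.
Left endpoints: -1, -7/12, -1/6, 0.25, 2/3, 13/12.
r(-1) = 7, r(-7/12) = 829/432, r(-1/6) = 73/54, r(0.25) = 3.5625, r(2/3) = 184/27, r(13/12) = 4049/432.
Sum = Δs · [r(-1) + r(-7/12) + r(-1/6) + ...].
Sum ≈ 12.50868.

12.50868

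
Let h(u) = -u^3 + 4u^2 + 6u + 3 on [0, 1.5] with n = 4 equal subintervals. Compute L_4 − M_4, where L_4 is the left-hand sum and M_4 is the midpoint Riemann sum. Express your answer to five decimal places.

-2.64990

L_4 ≈ 11.8037109.
M_4 ≈ 14.4536133.
L_4 − M_4 ≈ -2.64990.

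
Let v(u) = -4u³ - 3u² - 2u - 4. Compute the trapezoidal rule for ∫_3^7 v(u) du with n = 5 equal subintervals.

Δu = (7 − 3)/5 = 0.8.
v(3) = -145, v(3.8) = -274.408, v(4.6) = -466.024, v(5.4) = -732.136, v(6.2) = -1085.032, v(7) = -1537.
T_5 = (Δu/2)·[v(u_0) + 2v(u_1) + ... + 2v(u_{4}) + v(u_5)].
Sum = -2718.88.

-2718.88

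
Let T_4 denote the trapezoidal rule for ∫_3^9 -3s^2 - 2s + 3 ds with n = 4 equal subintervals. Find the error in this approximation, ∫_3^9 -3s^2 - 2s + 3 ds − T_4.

Exact integral: ∫_3^9 f(s) ds = -756.
T_4 = -762.75.
Error = -756 − (-762.75) = 6.75.

6.75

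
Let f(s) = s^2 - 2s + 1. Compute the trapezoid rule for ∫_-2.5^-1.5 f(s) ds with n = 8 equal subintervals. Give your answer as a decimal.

Δs = (-1.5 − (-2.5))/8 = 0.125.
f(-2.5) = 12.25, f(-2.375) = 11.390625, f(-2.25) = 10.5625, f(-2.125) = 9.765625, f(-2) = 9, f(-1.875) = 8.265625, f(-1.75) = 7.5625, f(-1.625) = 6.890625, f(-1.5) = 6.25.
T_8 = (Δs/2)·[f(s_0) + 2f(s_1) + ... + 2f(s_{7}) + f(s_8)].
Sum = 9.0859375.

9.0859375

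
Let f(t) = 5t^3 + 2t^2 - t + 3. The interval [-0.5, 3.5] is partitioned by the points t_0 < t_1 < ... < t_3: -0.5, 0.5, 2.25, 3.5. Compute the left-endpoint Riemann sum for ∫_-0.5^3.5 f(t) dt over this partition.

94.50390625

Subinterval widths: 1, 1.75, 1.25.
Left endpoints: -0.5, 0.5, 2.25.
f(-0.5) = 3.375, f(0.5) = 3.625, f(2.25) = 67.828125.
Sum = Σ Δt_i · f(t_i).
Sum = 94.50390625.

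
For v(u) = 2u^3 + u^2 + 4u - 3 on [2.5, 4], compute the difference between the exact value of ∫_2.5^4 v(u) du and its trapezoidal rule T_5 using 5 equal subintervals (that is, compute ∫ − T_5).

-0.46125

Exact integral: ∫_2.5^4 v(u) du = 139.59375.
T_5 = 140.055.
Error = 139.59375 − 140.055 = -0.46125.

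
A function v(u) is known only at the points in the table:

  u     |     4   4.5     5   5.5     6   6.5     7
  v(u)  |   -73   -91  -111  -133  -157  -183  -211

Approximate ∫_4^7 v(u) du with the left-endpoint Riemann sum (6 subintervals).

Δu = 0.5.
Sum = 0.5·[(-73) + (-91) + (-111) + (-133) + (-157) + (-183)] = -374.

-374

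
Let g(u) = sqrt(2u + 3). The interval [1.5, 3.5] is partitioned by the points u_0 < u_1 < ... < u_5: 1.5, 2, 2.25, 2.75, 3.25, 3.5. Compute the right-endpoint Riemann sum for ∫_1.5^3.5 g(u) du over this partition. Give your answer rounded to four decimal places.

5.7969

Subinterval widths: 0.5, 0.25, 0.5, 0.5, 0.25.
Right endpoints: 2, 2.25, 2.75, 3.25, 3.5.
g(2) ≈ 2.6458, g(2.25) ≈ 2.7386, g(2.75) ≈ 2.9155, g(3.25) ≈ 3.0822, g(3.5) ≈ 3.1623.
Sum = Σ Δu_i · g(u_i).
Sum ≈ 5.7969.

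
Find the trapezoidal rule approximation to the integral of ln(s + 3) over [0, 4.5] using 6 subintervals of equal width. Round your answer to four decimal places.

7.3066

Δs = (4.5 − 0)/6 = 0.75.
f(0) ≈ 1.0986, f(0.75) ≈ 1.3218, f(1.5) ≈ 1.5041, f(2.25) ≈ 1.6582, f(3) ≈ 1.7918, f(3.75) ≈ 1.9095, f(4.5) ≈ 2.0149.
T_6 = (Δs/2)·[f(s_0) + 2f(s_1) + ... + 2f(s_{5}) + f(s_6)].
Sum ≈ 7.3066.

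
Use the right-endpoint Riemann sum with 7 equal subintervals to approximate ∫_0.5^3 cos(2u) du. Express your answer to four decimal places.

Δu = (3 − 0.5)/7 = 5/14.
Right endpoints: 6/7, 17/14, 11/7, 27/14, 16/7, 37/14, 3.
f(6/7) ≈ -0.1430, f(17/14) ≈ -0.7564, f(11/7) ≈ -1.0000, f(27/14) ≈ -0.7547, f(16/7) ≈ -0.1405, f(37/14) ≈ 0.5424, f(3) ≈ 0.9602.
Sum = Δu · [f(6/7) + f(17/14) + f(11/7) + ...].
Sum ≈ -0.4614.

-0.4614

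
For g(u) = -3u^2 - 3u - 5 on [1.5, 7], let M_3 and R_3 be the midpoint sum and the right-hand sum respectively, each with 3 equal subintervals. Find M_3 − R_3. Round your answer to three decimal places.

157.552

M_3 ≈ -432.62847.
R_3 ≈ -590.18056.
M_3 − R_3 ≈ 157.552.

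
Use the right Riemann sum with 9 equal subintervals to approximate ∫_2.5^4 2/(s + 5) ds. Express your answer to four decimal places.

0.3610

Δs = (4 − 2.5)/9 = 1/6.
Right endpoints: 8/3, 17/6, 3, 19/6, 10/3, 3.5, 11/3, 23/6, 4.
f(8/3) = 6/23, f(17/6) = 12/47, f(3) = 0.25, f(19/6) = 12/49, f(10/3) = 0.24, f(3.5) = 4/17, f(11/3) = 3/13, f(23/6) = 12/53, f(4) = 2/9.
Sum = Δs · [f(8/3) + f(17/6) + f(3) + ...].
Sum ≈ 0.3610.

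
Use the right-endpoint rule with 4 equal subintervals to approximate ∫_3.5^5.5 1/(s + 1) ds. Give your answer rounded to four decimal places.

0.3512

Δs = (5.5 − 3.5)/4 = 0.5.
Right endpoints: 4, 4.5, 5, 5.5.
f(4) = 0.2, f(4.5) = 2/11, f(5) = 1/6, f(5.5) = 2/13.
Sum = Δs · [f(4) + f(4.5) + f(5) + f(5.5)].
Sum ≈ 0.3512.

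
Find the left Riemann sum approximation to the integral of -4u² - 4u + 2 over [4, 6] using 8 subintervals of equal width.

Δu = (6 − 4)/8 = 0.25.
Left endpoints: 4, 4.25, 4.5, 4.75, 5, 5.25, 5.5, 5.75.
f(4) = -78, f(4.25) = -87.25, f(4.5) = -97, f(4.75) = -107.25, f(5) = -118, f(5.25) = -129.25, f(5.5) = -141, f(5.75) = -153.25.
Sum = Δu · [f(4) + f(4.25) + f(4.5) + ...].
Sum = -227.75.

-227.75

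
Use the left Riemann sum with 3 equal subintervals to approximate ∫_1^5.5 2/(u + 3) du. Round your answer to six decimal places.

1.724026

Δu = (5.5 − 1)/3 = 1.5.
Left endpoints: 1, 2.5, 4.
f(1) = 0.5, f(2.5) = 4/11, f(4) = 2/7.
Sum = Δu · [f(1) + f(2.5) + f(4)].
Sum ≈ 1.724026.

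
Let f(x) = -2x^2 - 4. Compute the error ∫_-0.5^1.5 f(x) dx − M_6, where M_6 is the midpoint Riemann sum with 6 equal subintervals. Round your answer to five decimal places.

-0.03704

Exact integral: ∫_-0.5^1.5 f(x) dx ≈ -10.3333333.
M_6 ≈ -10.2962963.
Error ≈ -10.3333333 − (-10.2962963) ≈ -0.03704.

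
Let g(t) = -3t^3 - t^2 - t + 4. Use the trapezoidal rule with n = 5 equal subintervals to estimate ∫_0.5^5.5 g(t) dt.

Δt = (5.5 − 0.5)/5 = 1.
g(0.5) = 2.875, g(1.5) = -9.875, g(2.5) = -51.625, g(3.5) = -140.375, g(4.5) = -294.125, g(5.5) = -530.875.
T_5 = (Δt/2)·[g(t_0) + 2g(t_1) + ... + 2g(t_{4}) + g(t_5)].
Sum = -760.

-760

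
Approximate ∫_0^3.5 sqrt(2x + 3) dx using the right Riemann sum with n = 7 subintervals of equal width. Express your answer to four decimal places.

9.1610

Δx = (3.5 − 0)/7 = 0.5.
Right endpoints: 0.5, 1, 1.5, 2, 2.5, 3, 3.5.
f(0.5) ≈ 2.0000, f(1) ≈ 2.2361, f(1.5) ≈ 2.4495, f(2) ≈ 2.6458, f(2.5) ≈ 2.8284, f(3) ≈ 3.0000, f(3.5) ≈ 3.1623.
Sum = Δx · [f(0.5) + f(1) + f(1.5) + ...].
Sum ≈ 9.1610.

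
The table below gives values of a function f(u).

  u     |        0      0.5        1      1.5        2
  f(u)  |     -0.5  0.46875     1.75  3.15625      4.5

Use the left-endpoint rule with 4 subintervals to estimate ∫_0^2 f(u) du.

Δu = 0.5.
Sum = 0.5·[(-0.5) + 0.46875 + 1.75 + 3.15625] = 2.4375.

2.4375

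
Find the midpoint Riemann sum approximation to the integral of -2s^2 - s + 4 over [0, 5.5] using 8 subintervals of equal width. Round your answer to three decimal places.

Δs = (5.5 − 0)/8 = 0.6875.
Midpoints: 0.34375, 1.03125, 1.71875, 2.40625, 3.09375, 3.78125, 4.46875, 5.15625.
f(0.34375) = 1751/512, f(1.03125) = 431/512, f(1.71875) = -1857/512, f(2.40625) = -5113/512, f(3.09375) = -9337/512, f(3.78125) = -14529/512, f(4.46875) = -20689/512, f(5.15625) = -27817/512.
Sum = Δs · [f(0.34375) + f(1.03125) + f(1.71875) + ...].
Sum ≈ -103.608.

-103.608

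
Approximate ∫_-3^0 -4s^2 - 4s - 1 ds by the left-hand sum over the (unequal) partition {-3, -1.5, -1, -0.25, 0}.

Subinterval widths: 1.5, 0.5, 0.75, 0.25.
Left endpoints: -3, -1.5, -1, -0.25.
f(-3) = -25, f(-1.5) = -4, f(-1) = -1, f(-0.25) = -0.25.
Sum = Σ Δs_i · f(s_i).
Sum = -40.3125.

-40.3125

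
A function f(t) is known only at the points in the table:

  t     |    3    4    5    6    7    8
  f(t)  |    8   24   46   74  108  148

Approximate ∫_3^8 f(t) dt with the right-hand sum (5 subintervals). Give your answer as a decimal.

Δt = 1.
Sum = 1·[24 + 46 + 74 + 108 + 148] = 400.

400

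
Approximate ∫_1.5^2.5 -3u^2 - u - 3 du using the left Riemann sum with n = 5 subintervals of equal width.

Δu = (2.5 − 1.5)/5 = 0.2.
Left endpoints: 1.5, 1.7, 1.9, 2.1, 2.3.
f(1.5) = -11.25, f(1.7) = -13.37, f(1.9) = -15.73, f(2.1) = -18.33, f(2.3) = -21.17.
Sum = Δu · [f(1.5) + f(1.7) + f(1.9) + f(2.1) + f(2.3)].
Sum = -15.97.

-15.97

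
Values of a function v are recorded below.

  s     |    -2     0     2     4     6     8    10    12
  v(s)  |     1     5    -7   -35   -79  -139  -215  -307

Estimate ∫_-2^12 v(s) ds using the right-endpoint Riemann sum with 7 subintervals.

Δs = 2.
Sum = 2·[5 + (-7) + (-35) + (-79) + (-139) + (-215) + (-307)] = -1554.

-1554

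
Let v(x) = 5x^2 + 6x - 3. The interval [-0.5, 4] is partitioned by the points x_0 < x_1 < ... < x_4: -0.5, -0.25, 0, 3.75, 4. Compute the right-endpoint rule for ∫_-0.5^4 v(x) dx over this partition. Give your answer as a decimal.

Subinterval widths: 0.25, 0.25, 3.75, 0.25.
Right endpoints: -0.25, 0, 3.75, 4.
v(-0.25) = -4.1875, v(0) = -3, v(3.75) = 89.8125, v(4) = 101.
Sum = Σ Δx_i · v(x_i).
Sum = 360.25.

360.25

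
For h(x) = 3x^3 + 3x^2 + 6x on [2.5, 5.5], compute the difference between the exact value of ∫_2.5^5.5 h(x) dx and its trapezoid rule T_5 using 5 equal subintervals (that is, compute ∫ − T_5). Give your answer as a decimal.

-7.02

Exact integral: ∫_2.5^5.5 h(x) dx = 879.75.
T_5 = 886.77.
Error = 879.75 − 886.77 = -7.02.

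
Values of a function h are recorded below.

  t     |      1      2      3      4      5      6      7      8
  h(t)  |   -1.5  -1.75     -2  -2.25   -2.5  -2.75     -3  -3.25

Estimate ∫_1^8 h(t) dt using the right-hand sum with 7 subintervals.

-17.5

Δt = 1.
Sum = 1·[(-1.75) + (-2) + (-2.25) + (-2.5) + (-2.75) + (-3) + (-3.25)] = -17.5.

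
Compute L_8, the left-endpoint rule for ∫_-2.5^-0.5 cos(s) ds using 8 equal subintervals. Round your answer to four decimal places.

Δs = (-0.5 − (-2.5))/8 = 0.25.
Left endpoints: -2.5, -2.25, -2, -1.75, -1.5, -1.25, -1, -0.75.
f(-2.5) ≈ -0.8011, f(-2.25) ≈ -0.6282, f(-2) ≈ -0.4161, f(-1.75) ≈ -0.1782, f(-1.5) ≈ 0.0707, f(-1.25) ≈ 0.3153, f(-1) ≈ 0.5403, f(-0.75) ≈ 0.7317.
Sum = Δs · [f(-2.5) + f(-2.25) + f(-2) + ...].
Sum ≈ -0.0914.

-0.0914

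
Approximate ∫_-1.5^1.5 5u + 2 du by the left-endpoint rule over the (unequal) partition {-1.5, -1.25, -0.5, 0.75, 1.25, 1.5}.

Subinterval widths: 0.25, 0.75, 1.25, 0.5, 0.25.
Left endpoints: -1.5, -1.25, -0.5, 0.75, 1.25.
f(-1.5) = -5.5, f(-1.25) = -4.25, f(-0.5) = -0.5, f(0.75) = 5.75, f(1.25) = 8.25.
Sum = Σ Δu_i · f(u_i).
Sum = -0.25.

-0.25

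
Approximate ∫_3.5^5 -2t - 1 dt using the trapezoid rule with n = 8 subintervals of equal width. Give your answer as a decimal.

Δt = (5 − 3.5)/8 = 0.1875.
f(3.5) = -8, f(3.6875) = -8.375, f(3.875) = -8.75, f(4.0625) = -9.125, f(4.25) = -9.5, f(4.4375) = -9.875, f(4.625) = -10.25, f(4.8125) = -10.625, f(5) = -11.
T_8 = (Δt/2)·[f(t_0) + 2f(t_1) + ... + 2f(t_{7}) + f(t_8)].
Sum = -14.25.

-14.25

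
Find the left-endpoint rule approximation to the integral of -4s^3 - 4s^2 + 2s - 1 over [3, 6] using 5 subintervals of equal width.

Δs = (6 − 3)/5 = 0.6.
Left endpoints: 3, 3.6, 4.2, 4.8, 5.4.
f(3) = -139, f(3.6) = -232.264, f(4.2) = -359.512, f(4.8) = -525.928, f(5.4) = -736.696.
Sum = Δs · [f(3) + f(3.6) + f(4.2) + f(4.8) + f(5.4)].
Sum = -1196.04.

-1196.04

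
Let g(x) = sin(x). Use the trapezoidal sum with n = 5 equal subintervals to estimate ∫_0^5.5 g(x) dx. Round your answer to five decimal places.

Δx = (5.5 − 0)/5 = 1.1.
g(0) ≈ 0.00000, g(1.1) ≈ 0.89121, g(2.2) ≈ 0.80850, g(3.3) ≈ -0.15775, g(4.4) ≈ -0.95160, g(5.5) ≈ -0.70554.
T_5 = (Δx/2)·[g(x_0) + 2g(x_1) + ... + 2g(x_{4}) + g(x_5)].
Sum ≈ 0.26134.

0.26134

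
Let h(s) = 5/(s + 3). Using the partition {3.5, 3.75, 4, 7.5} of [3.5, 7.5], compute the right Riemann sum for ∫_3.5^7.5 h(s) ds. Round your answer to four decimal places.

2.0304

Subinterval widths: 0.25, 0.25, 3.5.
Right endpoints: 3.75, 4, 7.5.
h(3.75) = 20/27, h(4) = 5/7, h(7.5) = 10/21.
Sum = Σ Δs_i · h(s_i).
Sum ≈ 2.0304.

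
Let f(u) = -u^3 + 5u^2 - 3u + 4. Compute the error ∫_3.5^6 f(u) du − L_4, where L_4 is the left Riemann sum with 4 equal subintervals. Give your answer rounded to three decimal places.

-17.830

Exact integral: ∫_3.5^6 f(u) du ≈ -23.56771.
L_4 ≈ -5.73730.
Error ≈ -23.56771 − (-5.73730) ≈ -17.830.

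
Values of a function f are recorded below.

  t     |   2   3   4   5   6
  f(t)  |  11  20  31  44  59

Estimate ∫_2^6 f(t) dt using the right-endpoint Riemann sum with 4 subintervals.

Δt = 1.
Sum = 1·[20 + 31 + 44 + 59] = 154.

154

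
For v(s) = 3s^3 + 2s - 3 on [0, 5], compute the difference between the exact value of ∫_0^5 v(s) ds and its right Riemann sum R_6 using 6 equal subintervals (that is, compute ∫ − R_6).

-173.4375

Exact integral: ∫_0^5 v(s) ds = 478.75.
R_6 = 652.1875.
Error = 478.75 − 652.1875 = -173.4375.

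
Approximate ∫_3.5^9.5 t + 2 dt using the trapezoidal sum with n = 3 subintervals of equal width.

51

Δt = (9.5 − 3.5)/3 = 2.
f(3.5) = 5.5, f(5.5) = 7.5, f(7.5) = 9.5, f(9.5) = 11.5.
T_3 = (Δt/2)·[f(t_0) + 2f(t_1) + 2f(t_2) + f(t_3)].
Sum = 51.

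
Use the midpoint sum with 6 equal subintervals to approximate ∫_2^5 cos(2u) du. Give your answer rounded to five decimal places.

0.11096

Δu = (5 − 2)/6 = 0.5.
Midpoints: 2.25, 2.75, 3.25, 3.75, 4.25, 4.75.
f(2.25) ≈ -0.21080, f(2.75) ≈ 0.70867, f(3.25) ≈ 0.97659, f(3.75) ≈ 0.34664, f(4.25) ≈ -0.60201, f(4.75) ≈ -0.99717.
Sum = Δu · [f(2.25) + f(2.75) + f(3.25) + ...].
Sum ≈ 0.11096.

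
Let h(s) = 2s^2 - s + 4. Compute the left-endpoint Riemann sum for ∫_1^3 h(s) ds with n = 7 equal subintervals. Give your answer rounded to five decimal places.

Δs = (3 − 1)/7 = 2/7.
Left endpoints: 1, 9/7, 11/7, 13/7, 15/7, 17/7, 19/7.
h(1) = 5, h(9/7) = 295/49, h(11/7) = 361/49, h(13/7) = 443/49, h(15/7) = 541/49, h(17/7) = 655/49, h(19/7) = 785/49.
Sum = Δs · [h(1) + h(9/7) + h(11/7) + ...].
Sum ≈ 19.38776.

19.38776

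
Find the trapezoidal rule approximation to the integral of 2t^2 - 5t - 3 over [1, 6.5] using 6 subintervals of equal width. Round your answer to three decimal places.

64.332

Δt = (6.5 − 1)/6 = 11/12.
f(1) = -6, f(23/12) = -377/72, f(17/6) = -10/9, f(3.75) = 6.375, f(14/3) = 155/9, f(67/12) = 2263/72, f(6.5) = 49.
T_6 = (Δt/2)·[f(t_0) + 2f(t_1) + ... + 2f(t_{5}) + f(t_6)].
Sum ≈ 64.332.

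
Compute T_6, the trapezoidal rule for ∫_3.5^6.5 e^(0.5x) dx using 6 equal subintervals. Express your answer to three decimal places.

40.280

Δx = (6.5 − 3.5)/6 = 0.5.
f(3.5) ≈ 5.755, f(4) ≈ 7.389, f(4.5) ≈ 9.488, f(5) ≈ 12.182, f(5.5) ≈ 15.643, f(6) ≈ 20.086, f(6.5) ≈ 25.790.
T_6 = (Δx/2)·[f(x_0) + 2f(x_1) + ... + 2f(x_{5}) + f(x_6)].
Sum ≈ 40.280.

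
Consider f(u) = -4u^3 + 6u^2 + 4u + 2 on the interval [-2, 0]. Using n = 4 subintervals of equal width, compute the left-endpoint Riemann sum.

Δu = (0 − (-2))/4 = 0.5.
Left endpoints: -2, -1.5, -1, -0.5.
f(-2) = 50, f(-1.5) = 23, f(-1) = 8, f(-0.5) = 2.
Sum = Δu · [f(-2) + f(-1.5) + f(-1) + f(-0.5)].
Sum = 41.5.

41.5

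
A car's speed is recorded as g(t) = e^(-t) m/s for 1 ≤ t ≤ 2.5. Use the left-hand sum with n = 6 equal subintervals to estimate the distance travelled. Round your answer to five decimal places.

0.32301

Δt = (2.5 − 1)/6 = 0.25.
Left endpoints: 1, 1.25, 1.5, 1.75, 2, 2.25.
g(1) ≈ 0.36788, g(1.25) ≈ 0.28650, g(1.5) ≈ 0.22313, g(1.75) ≈ 0.17377, g(2) ≈ 0.13534, g(2.25) ≈ 0.10540.
Sum = Δt · [g(1) + g(1.25) + g(1.5) + ...].
Sum ≈ 0.32301.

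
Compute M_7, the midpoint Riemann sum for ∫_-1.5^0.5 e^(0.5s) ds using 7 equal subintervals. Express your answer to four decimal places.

1.6219

Δs = (0.5 − (-1.5))/7 = 2/7.
Midpoints: -19/14, -15/14, -11/14, -0.5, -3/14, 1/14, 5/14.
f(-19/14) ≈ 0.5073, f(-15/14) ≈ 0.5853, f(-11/14) ≈ 0.6751, f(-0.5) ≈ 0.7788, f(-3/14) ≈ 0.8984, f(1/14) ≈ 1.0364, f(5/14) ≈ 1.1955.
Sum = Δs · [f(-19/14) + f(-15/14) + f(-11/14) + ...].
Sum ≈ 1.6219.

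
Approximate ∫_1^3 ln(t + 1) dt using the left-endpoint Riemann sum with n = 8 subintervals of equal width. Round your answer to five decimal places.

2.07094

Δt = (3 − 1)/8 = 0.25.
Left endpoints: 1, 1.25, 1.5, 1.75, 2, 2.25, 2.5, 2.75.
f(1) ≈ 0.69315, f(1.25) ≈ 0.81093, f(1.5) ≈ 0.91629, f(1.75) ≈ 1.01160, f(2) ≈ 1.09861, f(2.25) ≈ 1.17865, f(2.5) ≈ 1.25276, f(2.75) ≈ 1.32176.
Sum = Δt · [f(1) + f(1.25) + f(1.5) + ...].
Sum ≈ 2.07094.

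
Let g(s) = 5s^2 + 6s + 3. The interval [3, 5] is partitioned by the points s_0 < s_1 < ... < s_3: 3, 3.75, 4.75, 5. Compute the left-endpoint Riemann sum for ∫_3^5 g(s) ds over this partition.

Subinterval widths: 0.75, 1, 0.25.
Left endpoints: 3, 3.75, 4.75.
g(3) = 66, g(3.75) = 95.8125, g(4.75) = 144.3125.
Sum = Σ Δs_i · g(s_i).
Sum = 181.390625.

181.390625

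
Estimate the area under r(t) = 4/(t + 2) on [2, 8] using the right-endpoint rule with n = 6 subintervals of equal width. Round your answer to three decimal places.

Δt = (8 − 2)/6 = 1.
Right endpoints: 3, 4, 5, 6, 7, 8.
r(3) = 0.8, r(4) = 2/3, r(5) = 4/7, r(6) = 0.5, r(7) = 4/9, r(8) = 0.4.
Sum = Δt · [r(3) + r(4) + r(5) + ...].
Sum ≈ 3.383.

3.383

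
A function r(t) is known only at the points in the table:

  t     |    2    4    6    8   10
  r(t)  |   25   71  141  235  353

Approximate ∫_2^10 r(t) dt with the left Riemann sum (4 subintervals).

944

Δt = 2.
Sum = 2·[25 + 71 + 141 + 235] = 944.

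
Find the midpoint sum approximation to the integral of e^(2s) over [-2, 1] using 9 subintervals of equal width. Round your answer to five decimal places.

Δs = (1 − (-2))/9 = 1/3.
Midpoints: -11/6, -1.5, -7/6, -5/6, -0.5, -1/6, 1/6, 0.5, 5/6.
f(-11/6) ≈ 0.02556, f(-1.5) ≈ 0.04979, f(-7/6) ≈ 0.09697, f(-5/6) ≈ 0.18888, f(-0.5) ≈ 0.36788, f(-1/6) ≈ 0.71653, f(1/6) ≈ 1.39561, f(0.5) ≈ 2.71828, f(5/6) ≈ 5.29449.
Sum = Δs · [f(-11/6) + f(-1.5) + f(-7/6) + ...].
Sum ≈ 3.61800.

3.61800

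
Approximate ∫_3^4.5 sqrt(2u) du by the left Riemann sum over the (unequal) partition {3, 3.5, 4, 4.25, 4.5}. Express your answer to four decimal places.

Subinterval widths: 0.5, 0.5, 0.25, 0.25.
Left endpoints: 3, 3.5, 4, 4.25.
f(3) ≈ 2.4495, f(3.5) ≈ 2.6458, f(4) ≈ 2.8284, f(4.25) ≈ 2.9155.
Sum = Σ Δu_i · f(u_i).
Sum ≈ 3.9836.

3.9836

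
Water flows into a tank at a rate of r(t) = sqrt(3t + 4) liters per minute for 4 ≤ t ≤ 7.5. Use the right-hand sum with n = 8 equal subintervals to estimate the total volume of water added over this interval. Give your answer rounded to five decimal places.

16.34244

Δt = (7.5 − 4)/8 = 0.4375.
Right endpoints: 4.4375, 4.875, 5.3125, 5.75, 6.1875, 6.625, 7.0625, 7.5.
r(4.4375) ≈ 4.16083, r(4.875) ≈ 4.31567, r(5.3125) ≈ 4.46514, r(5.75) ≈ 4.60977, r(6.1875) ≈ 4.75000, r(6.625) ≈ 4.88621, r(7.0625) ≈ 5.01871, r(7.5) ≈ 5.14782.
Sum = Δt · [r(4.4375) + r(4.875) + r(5.3125) + ...].
Sum ≈ 16.34244.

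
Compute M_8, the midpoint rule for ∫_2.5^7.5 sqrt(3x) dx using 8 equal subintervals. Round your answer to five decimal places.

19.15648

Δx = (7.5 − 2.5)/8 = 0.625.
Midpoints: 2.8125, 3.4375, 4.0625, 4.6875, 5.3125, 5.9375, 6.5625, 7.1875.
f(2.8125) ≈ 2.90474, f(3.4375) ≈ 3.21131, f(4.0625) ≈ 3.49106, f(4.6875) ≈ 3.75000, f(5.3125) ≈ 3.99218, f(5.9375) ≈ 4.22049, f(6.5625) ≈ 4.43706, f(7.1875) ≈ 4.64354.
Sum = Δx · [f(2.8125) + f(3.4375) + f(4.0625) + ...].
Sum ≈ 19.15648.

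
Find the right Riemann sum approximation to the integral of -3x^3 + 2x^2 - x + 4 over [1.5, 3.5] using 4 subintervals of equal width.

-106.25

Δx = (3.5 − 1.5)/4 = 0.5.
Right endpoints: 2, 2.5, 3, 3.5.
f(2) = -14, f(2.5) = -32.875, f(3) = -62, f(3.5) = -103.625.
Sum = Δx · [f(2) + f(2.5) + f(3) + f(3.5)].
Sum = -106.25.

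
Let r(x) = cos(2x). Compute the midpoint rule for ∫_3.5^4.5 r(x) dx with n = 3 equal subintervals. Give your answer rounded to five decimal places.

-0.12473

Δx = (4.5 − 3.5)/3 = 1/3.
Midpoints: 11/3, 4, 13/3.
r(11/3) ≈ 0.49744, r(4) ≈ -0.14550, r(13/3) ≈ -0.72614.
Sum = Δx · [r(11/3) + r(4) + r(13/3)].
Sum ≈ -0.12473.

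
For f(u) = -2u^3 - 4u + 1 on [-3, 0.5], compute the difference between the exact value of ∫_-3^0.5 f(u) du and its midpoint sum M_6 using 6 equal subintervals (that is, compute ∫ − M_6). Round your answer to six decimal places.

0.744358

Exact integral: ∫_-3^0.5 f(u) du = 61.46875.
M_6 ≈ 60.72439236.
Error ≈ 61.46875 − 60.72439236 ≈ 0.744358.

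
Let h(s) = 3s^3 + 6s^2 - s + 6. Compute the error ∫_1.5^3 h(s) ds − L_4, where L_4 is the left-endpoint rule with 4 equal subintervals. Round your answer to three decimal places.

19.679

Exact integral: ∫_1.5^3 h(s) ds = 109.828125.
L_4 ≈ 90.14941.
Error ≈ 109.828125 − 90.14941 ≈ 19.679.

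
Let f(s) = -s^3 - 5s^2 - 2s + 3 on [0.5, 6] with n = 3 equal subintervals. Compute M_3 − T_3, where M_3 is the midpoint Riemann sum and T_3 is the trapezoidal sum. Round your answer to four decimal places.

M_3 ≈ -680.303530.
T_3 ≈ -748.471065.
M_3 − T_3 ≈ 68.1675.

68.1675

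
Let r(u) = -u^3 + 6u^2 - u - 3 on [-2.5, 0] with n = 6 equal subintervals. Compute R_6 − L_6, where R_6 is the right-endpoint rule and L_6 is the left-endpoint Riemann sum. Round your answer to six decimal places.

-23.177083

R_6 ≈ 25.75737847.
L_6 ≈ 48.93446181.
R_6 − L_6 ≈ -23.177083.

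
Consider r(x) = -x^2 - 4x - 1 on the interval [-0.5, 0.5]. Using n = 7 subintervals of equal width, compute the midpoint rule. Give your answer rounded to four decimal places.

-1.0816

Δx = (0.5 − (-0.5))/7 = 1/7.
Midpoints: -3/7, -2/7, -1/7, 0, 1/7, 2/7, 3/7.
r(-3/7) = 26/49, r(-2/7) = 3/49, r(-1/7) = -22/49, r(0) = -1, r(1/7) = -78/49, r(2/7) = -109/49, r(3/7) = -142/49.
Sum = Δx · [r(-3/7) + r(-2/7) + r(-1/7) + ...].
Sum ≈ -1.0816.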